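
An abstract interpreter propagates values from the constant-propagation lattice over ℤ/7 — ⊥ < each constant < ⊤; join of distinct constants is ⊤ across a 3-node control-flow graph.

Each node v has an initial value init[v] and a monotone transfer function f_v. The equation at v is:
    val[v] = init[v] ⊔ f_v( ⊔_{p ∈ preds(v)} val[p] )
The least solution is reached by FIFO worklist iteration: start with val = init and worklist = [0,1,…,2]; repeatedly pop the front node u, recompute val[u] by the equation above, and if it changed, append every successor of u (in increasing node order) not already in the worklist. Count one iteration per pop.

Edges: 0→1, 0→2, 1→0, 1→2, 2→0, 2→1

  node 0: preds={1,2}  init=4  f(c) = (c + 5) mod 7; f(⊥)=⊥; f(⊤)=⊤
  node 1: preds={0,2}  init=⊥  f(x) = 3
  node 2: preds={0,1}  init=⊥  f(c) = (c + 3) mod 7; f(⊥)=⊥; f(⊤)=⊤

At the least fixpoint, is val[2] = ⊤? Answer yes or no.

yes

Iteration log — 6 steps:
  step 1. node 0  ⊔preds=⊥  new=4  stable
  step 2. node 1  ⊔preds=4  new=3  old=⊥  +wl: 0
  step 3. node 2  ⊔preds=⊤  new=⊤  old=⊥  +wl: 1
  step 4. node 0  ⊔preds=⊤  new=⊤  old=4  +wl: 2
  step 5. node 1  ⊔preds=⊤  new=3  stable
  step 6. node 2  ⊔preds=⊤  new=⊤  stable

Least fixpoint reached:
  node 0: ⊤
  node 1: 3
  node 2: ⊤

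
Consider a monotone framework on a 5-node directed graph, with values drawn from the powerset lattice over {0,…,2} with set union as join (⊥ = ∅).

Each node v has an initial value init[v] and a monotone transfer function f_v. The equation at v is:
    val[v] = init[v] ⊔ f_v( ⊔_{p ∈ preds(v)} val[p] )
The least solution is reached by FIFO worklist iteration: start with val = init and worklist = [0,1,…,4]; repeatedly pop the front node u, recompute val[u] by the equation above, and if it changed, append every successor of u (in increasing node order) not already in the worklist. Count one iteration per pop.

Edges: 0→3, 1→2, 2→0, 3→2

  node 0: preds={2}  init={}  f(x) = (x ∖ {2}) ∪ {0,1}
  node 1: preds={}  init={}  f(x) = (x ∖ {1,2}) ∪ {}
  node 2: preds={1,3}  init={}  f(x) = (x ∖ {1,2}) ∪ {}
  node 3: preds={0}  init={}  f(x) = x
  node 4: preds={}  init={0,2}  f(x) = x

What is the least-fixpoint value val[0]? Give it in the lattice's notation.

Iteration log — 7 steps:
  step 1. node 0  ⊔preds={}  new={0,1}  old={}  +wl: 
  step 2. node 1  ⊔preds={}  new={}  stable
  step 3. node 2  ⊔preds={}  new={}  stable
  step 4. node 3  ⊔preds={0,1}  new={0,1}  old={}  +wl: 2
  step 5. node 4  ⊔preds={}  new={0,2}  stable
  step 6. node 2  ⊔preds={0,1}  new={0}  old={}  +wl: 0
  step 7. node 0  ⊔preds={0}  new={0,1}  stable

Least fixpoint reached:
  node 0: {0,1}
  node 1: {}
  node 2: {0}
  node 3: {0,1}
  node 4: {0,2}

{0,1}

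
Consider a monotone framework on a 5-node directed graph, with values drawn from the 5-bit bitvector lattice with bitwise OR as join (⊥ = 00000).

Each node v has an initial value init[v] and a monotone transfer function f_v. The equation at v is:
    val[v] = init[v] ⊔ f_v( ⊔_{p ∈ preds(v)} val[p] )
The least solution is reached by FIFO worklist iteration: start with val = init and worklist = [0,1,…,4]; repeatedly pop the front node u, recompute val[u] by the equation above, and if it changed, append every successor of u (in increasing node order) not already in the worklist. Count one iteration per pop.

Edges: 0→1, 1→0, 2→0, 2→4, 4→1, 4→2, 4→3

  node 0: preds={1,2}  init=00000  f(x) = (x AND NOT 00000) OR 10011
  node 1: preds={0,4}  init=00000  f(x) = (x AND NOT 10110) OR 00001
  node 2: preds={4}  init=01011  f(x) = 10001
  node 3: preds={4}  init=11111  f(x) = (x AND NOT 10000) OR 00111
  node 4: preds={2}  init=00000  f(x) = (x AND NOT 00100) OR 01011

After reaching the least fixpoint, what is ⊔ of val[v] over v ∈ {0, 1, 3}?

Worklist (9 pops):
  #1 pop 0: in=01011 → 11011 (was 00000); enqueue []
  #2 pop 1: in=11011 → 01001 (was 00000); enqueue [0]
  #3 pop 2: in=00000 → 11011 (was 01011); enqueue []
  #4 pop 3: in=00000 → 11111 (no change)
  #5 pop 4: in=11011 → 11011 (was 00000); enqueue [1,2,3]
  #6 pop 0: in=11011 → 11011 (no change)
  #7 pop 1: in=11011 → 01001 (no change)
  #8 pop 2: in=11011 → 11011 (no change)
  #9 pop 3: in=11011 → 11111 (no change)

Fixpoint:
  val[0] = 11011
  val[1] = 01001
  val[2] = 11011
  val[3] = 11111
  val[4] = 11011

11111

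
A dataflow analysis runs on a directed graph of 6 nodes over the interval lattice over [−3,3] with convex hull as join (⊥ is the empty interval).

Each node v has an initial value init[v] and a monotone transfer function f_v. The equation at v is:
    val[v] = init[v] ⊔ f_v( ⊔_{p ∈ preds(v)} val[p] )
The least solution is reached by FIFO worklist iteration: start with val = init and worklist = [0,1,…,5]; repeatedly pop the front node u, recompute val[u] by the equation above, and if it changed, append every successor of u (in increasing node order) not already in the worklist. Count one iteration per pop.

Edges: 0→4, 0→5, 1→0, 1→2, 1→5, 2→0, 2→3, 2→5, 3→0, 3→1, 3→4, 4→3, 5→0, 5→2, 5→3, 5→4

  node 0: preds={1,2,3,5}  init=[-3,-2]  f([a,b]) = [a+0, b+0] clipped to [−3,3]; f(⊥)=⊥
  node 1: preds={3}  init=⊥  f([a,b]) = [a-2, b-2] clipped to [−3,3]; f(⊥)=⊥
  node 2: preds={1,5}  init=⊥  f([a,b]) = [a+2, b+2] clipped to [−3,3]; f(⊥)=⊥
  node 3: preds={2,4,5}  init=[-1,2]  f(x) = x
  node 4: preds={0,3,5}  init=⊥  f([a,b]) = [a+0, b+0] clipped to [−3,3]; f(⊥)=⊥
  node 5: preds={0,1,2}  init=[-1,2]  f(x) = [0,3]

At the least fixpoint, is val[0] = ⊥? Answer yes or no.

Trace (14 dequeues):
  [1] u=0 | in [-1,2] | out [-3,2] | prev [-3,-2] | push {}
  [2] u=1 | in [-1,2] | out [-3,0] | prev ⊥ | push {0}
  [3] u=2 | in [-3,2] | out [-1,3] | prev ⊥ | push {}
  [4] u=3 | in [-1,3] | out [-1,3] | prev [-1,2] | push {1}
  [5] u=4 | in [-3,3] | out [-3,3] | prev ⊥ | push {3}
  [6] u=5 | in [-3,3] | out [-1,3] | prev [-1,2] | push {2,4}
  [7] u=0 | in [-3,3] | out [-3,3] | prev [-3,2] | push {5}
  [8] u=1 | in [-1,3] | out [-3,1] | prev [-3,0] | push {0}
  [9] u=3 | in [-3,3] | out [-3,3] | prev [-1,3] | push {1}
  [10] u=2 | in [-3,3] | out [-1,3] | ==
  [11] u=4 | in [-3,3] | out [-3,3] | ==
  [12] u=5 | in [-3,3] | out [-1,3] | ==
  [13] u=0 | in [-3,3] | out [-3,3] | ==
  [14] u=1 | in [-3,3] | out [-3,1] | ==

Converged values:
  [0] [-3,3]
  [1] [-3,1]
  [2] [-1,3]
  [3] [-3,3]
  [4] [-3,3]
  [5] [-1,3]

no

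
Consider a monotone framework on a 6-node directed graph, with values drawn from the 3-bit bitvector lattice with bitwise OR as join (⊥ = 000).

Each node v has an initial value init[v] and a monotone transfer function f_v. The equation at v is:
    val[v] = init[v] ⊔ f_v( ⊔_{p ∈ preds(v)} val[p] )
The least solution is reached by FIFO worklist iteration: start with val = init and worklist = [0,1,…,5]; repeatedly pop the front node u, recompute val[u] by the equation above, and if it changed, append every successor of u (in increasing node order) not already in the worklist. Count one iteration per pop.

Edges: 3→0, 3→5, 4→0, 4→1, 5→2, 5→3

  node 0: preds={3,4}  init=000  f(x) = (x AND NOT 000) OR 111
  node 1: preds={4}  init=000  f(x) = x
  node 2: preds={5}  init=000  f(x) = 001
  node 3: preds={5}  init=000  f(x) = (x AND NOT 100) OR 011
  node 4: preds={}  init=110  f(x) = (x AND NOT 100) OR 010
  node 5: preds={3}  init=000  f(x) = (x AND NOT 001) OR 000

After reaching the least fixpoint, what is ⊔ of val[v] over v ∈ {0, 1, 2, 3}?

111

Worklist (9 pops):
  #1 pop 0: in=110 → 111 (was 000); enqueue []
  #2 pop 1: in=110 → 110 (was 000); enqueue []
  #3 pop 2: in=000 → 001 (was 000); enqueue []
  #4 pop 3: in=000 → 011 (was 000); enqueue [0]
  #5 pop 4: in=000 → 110 (no change)
  #6 pop 5: in=011 → 010 (was 000); enqueue [2,3]
  #7 pop 0: in=111 → 111 (no change)
  #8 pop 2: in=010 → 001 (no change)
  #9 pop 3: in=010 → 011 (no change)

Fixpoint:
  val[0] = 111
  val[1] = 110
  val[2] = 001
  val[3] = 011
  val[4] = 110
  val[5] = 010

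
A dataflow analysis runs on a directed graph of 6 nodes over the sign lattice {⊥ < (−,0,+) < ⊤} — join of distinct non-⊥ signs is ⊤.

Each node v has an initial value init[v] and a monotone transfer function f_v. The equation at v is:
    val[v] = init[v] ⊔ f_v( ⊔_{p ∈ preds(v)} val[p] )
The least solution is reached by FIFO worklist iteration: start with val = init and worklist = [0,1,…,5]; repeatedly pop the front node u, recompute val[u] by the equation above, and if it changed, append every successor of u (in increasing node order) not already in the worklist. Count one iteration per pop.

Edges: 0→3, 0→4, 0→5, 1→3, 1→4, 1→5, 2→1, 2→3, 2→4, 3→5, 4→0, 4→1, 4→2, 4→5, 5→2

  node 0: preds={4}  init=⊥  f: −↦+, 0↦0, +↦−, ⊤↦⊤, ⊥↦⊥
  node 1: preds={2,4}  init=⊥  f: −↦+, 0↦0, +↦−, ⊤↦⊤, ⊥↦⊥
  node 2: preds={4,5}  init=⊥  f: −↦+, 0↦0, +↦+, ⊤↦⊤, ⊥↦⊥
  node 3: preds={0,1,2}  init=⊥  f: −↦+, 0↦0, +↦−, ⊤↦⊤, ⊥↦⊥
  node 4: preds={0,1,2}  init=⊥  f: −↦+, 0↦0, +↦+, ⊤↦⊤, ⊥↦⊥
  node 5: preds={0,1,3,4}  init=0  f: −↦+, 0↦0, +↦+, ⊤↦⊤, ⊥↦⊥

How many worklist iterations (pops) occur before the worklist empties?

Worklist (12 pops):
  #1 pop 0: in=⊥ → ⊥ (no change)
  #2 pop 1: in=⊥ → ⊥ (no change)
  #3 pop 2: in=0 → 0 (was ⊥); enqueue [1]
  #4 pop 3: in=0 → 0 (was ⊥); enqueue []
  #5 pop 4: in=0 → 0 (was ⊥); enqueue [0,2]
  #6 pop 5: in=0 → 0 (no change)
  #7 pop 1: in=0 → 0 (was ⊥); enqueue [3,4,5]
  #8 pop 0: in=0 → 0 (was ⊥); enqueue []
  #9 pop 2: in=0 → 0 (no change)
  #10 pop 3: in=0 → 0 (no change)
  #11 pop 4: in=0 → 0 (no change)
  #12 pop 5: in=0 → 0 (no change)

Fixpoint:
  val[0] = 0
  val[1] = 0
  val[2] = 0
  val[3] = 0
  val[4] = 0
  val[5] = 0

12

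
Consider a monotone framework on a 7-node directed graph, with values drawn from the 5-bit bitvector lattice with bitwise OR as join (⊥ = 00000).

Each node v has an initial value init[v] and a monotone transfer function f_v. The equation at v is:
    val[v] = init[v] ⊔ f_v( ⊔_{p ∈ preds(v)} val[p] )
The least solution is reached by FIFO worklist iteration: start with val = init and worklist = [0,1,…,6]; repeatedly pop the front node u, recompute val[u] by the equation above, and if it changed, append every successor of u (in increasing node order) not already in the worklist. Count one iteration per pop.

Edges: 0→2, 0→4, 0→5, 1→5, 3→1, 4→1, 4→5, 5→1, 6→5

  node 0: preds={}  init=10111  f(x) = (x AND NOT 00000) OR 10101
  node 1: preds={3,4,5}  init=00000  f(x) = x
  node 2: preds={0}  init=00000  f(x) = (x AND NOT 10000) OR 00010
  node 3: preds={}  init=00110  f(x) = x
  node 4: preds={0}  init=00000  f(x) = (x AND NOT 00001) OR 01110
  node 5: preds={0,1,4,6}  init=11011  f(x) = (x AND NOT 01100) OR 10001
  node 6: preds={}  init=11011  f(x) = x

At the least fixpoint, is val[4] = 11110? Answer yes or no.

Worklist (8 pops):
  #1 pop 0: in=00000 → 10111 (no change)
  #2 pop 1: in=11111 → 11111 (was 00000); enqueue []
  #3 pop 2: in=10111 → 00111 (was 00000); enqueue []
  #4 pop 3: in=00000 → 00110 (no change)
  #5 pop 4: in=10111 → 11110 (was 00000); enqueue [1]
  #6 pop 5: in=11111 → 11011 (no change)
  #7 pop 6: in=00000 → 11011 (no change)
  #8 pop 1: in=11111 → 11111 (no change)

Fixpoint:
  val[0] = 10111
  val[1] = 11111
  val[2] = 00111
  val[3] = 00110
  val[4] = 11110
  val[5] = 11011
  val[6] = 11011

yes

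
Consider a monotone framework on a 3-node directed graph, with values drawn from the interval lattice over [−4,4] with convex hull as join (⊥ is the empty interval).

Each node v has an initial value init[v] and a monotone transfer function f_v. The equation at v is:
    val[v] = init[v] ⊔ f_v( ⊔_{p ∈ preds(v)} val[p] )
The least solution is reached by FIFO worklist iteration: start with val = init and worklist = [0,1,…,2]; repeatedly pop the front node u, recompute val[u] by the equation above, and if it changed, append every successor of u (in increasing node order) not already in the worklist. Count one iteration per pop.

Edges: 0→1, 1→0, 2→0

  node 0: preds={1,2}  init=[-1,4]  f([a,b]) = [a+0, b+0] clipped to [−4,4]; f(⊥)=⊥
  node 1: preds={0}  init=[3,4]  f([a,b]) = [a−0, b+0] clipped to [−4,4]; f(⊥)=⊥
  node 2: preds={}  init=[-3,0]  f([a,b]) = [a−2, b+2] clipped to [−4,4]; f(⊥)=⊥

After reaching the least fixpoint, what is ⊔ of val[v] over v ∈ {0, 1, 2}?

Worklist (4 pops):
  #1 pop 0: in=[-3,4] → [-3,4] (was [-1,4]); enqueue []
  #2 pop 1: in=[-3,4] → [-3,4] (was [3,4]); enqueue [0]
  #3 pop 2: in=⊥ → [-3,0] (no change)
  #4 pop 0: in=[-3,4] → [-3,4] (no change)

Fixpoint:
  val[0] = [-3,4]
  val[1] = [-3,4]
  val[2] = [-3,0]

[-3,4]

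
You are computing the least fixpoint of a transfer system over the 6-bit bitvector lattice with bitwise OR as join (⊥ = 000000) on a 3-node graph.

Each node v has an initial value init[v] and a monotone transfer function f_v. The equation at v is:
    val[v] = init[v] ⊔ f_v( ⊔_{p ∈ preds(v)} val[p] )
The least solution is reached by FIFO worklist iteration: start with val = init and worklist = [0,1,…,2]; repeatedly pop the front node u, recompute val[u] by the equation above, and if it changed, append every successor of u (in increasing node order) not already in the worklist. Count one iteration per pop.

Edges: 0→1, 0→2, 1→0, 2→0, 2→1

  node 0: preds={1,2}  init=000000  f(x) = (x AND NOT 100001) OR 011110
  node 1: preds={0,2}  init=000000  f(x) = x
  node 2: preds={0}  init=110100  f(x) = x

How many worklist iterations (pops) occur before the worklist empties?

5

Iteration log — 5 steps:
  step 1. node 0  ⊔preds=110100  new=011110  old=000000  +wl: 
  step 2. node 1  ⊔preds=111110  new=111110  old=000000  +wl: 0
  step 3. node 2  ⊔preds=011110  new=111110  old=110100  +wl: 1
  step 4. node 0  ⊔preds=111110  new=011110  stable
  step 5. node 1  ⊔preds=111110  new=111110  stable

Least fixpoint reached:
  node 0: 011110
  node 1: 111110
  node 2: 111110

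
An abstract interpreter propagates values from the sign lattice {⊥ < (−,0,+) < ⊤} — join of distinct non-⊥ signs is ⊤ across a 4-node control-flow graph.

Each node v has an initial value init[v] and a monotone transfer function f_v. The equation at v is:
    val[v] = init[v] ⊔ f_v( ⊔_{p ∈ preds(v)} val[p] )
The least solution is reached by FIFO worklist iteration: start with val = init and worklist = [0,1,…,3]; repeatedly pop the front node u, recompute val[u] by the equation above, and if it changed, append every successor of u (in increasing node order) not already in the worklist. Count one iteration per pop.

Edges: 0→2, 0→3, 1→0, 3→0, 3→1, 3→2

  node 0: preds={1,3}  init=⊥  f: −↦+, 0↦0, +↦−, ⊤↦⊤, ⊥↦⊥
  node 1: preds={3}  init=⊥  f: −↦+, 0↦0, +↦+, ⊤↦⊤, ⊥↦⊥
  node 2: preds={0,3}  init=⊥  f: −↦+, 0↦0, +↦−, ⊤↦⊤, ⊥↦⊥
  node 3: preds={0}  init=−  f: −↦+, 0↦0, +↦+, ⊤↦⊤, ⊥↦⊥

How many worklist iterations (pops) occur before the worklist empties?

Worklist (9 pops):
  #1 pop 0: in=− → + (was ⊥); enqueue []
  #2 pop 1: in=− → + (was ⊥); enqueue [0]
  #3 pop 2: in=⊤ → ⊤ (was ⊥); enqueue []
  #4 pop 3: in=+ → ⊤ (was −); enqueue [1,2]
  #5 pop 0: in=⊤ → ⊤ (was +); enqueue [3]
  #6 pop 1: in=⊤ → ⊤ (was +); enqueue [0]
  #7 pop 2: in=⊤ → ⊤ (no change)
  #8 pop 3: in=⊤ → ⊤ (no change)
  #9 pop 0: in=⊤ → ⊤ (no change)

Fixpoint:
  val[0] = ⊤
  val[1] = ⊤
  val[2] = ⊤
  val[3] = ⊤

9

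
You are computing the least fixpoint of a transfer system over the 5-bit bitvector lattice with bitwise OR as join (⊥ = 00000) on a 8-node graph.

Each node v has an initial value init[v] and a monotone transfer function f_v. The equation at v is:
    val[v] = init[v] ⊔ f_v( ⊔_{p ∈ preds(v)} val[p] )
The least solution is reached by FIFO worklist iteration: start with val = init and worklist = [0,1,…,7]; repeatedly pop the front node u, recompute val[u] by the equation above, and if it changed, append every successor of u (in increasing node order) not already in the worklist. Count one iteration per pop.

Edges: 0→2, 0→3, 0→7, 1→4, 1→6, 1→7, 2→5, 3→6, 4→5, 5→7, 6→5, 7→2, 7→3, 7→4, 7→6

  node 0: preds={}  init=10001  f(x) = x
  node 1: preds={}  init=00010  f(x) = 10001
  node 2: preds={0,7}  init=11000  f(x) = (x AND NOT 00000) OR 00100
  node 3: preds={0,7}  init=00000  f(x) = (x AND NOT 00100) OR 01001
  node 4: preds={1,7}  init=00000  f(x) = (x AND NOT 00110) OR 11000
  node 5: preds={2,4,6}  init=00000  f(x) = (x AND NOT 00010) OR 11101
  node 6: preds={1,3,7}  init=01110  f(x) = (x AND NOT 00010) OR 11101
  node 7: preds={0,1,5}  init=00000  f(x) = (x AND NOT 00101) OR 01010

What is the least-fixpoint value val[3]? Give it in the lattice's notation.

11011

Trace (14 dequeues):
  [1] u=0 | in 00000 | out 10001 | ==
  [2] u=1 | in 00000 | out 10011 | prev 00010 | push {}
  [3] u=2 | in 10001 | out 11101 | prev 11000 | push {}
  [4] u=3 | in 10001 | out 11001 | prev 00000 | push {}
  [5] u=4 | in 10011 | out 11001 | prev 00000 | push {}
  [6] u=5 | in 11111 | out 11101 | prev 00000 | push {}
  [7] u=6 | in 11011 | out 11111 | prev 01110 | push {5}
  [8] u=7 | in 11111 | out 11010 | prev 00000 | push {2,3,4,6}
  [9] u=5 | in 11111 | out 11101 | ==
  [10] u=2 | in 11011 | out 11111 | prev 11101 | push {5}
  [11] u=3 | in 11011 | out 11011 | prev 11001 | push {}
  [12] u=4 | in 11011 | out 11001 | ==
  [13] u=6 | in 11011 | out 11111 | ==
  [14] u=5 | in 11111 | out 11101 | ==

Converged values:
  [0] 10001
  [1] 10011
  [2] 11111
  [3] 11011
  [4] 11001
  [5] 11101
  [6] 11111
  [7] 11010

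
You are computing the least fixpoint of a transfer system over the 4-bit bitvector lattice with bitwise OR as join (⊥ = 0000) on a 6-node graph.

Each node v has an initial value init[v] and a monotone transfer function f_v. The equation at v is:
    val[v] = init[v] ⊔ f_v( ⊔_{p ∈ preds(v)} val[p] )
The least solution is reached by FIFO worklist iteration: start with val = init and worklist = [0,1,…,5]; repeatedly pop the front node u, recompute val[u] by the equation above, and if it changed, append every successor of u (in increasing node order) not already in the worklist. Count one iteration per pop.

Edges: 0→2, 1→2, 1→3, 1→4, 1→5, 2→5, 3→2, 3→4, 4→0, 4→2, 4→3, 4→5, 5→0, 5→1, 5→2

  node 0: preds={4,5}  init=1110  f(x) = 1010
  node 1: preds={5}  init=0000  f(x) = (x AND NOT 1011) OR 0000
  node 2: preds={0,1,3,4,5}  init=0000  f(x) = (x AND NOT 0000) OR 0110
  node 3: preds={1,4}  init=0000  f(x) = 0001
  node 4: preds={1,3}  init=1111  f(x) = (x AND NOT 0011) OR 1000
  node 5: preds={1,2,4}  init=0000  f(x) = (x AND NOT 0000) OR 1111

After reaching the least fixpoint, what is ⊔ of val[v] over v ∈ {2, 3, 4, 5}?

1111

Trace (13 dequeues):
  [1] u=0 | in 1111 | out 1110 | ==
  [2] u=1 | in 0000 | out 0000 | ==
  [3] u=2 | in 1111 | out 1111 | prev 0000 | push {}
  [4] u=3 | in 1111 | out 0001 | prev 0000 | push {2}
  [5] u=4 | in 0001 | out 1111 | ==
  [6] u=5 | in 1111 | out 1111 | prev 0000 | push {0,1}
  [7] u=2 | in 1111 | out 1111 | ==
  [8] u=0 | in 1111 | out 1110 | ==
  [9] u=1 | in 1111 | out 0100 | prev 0000 | push {2,3,4,5}
  [10] u=2 | in 1111 | out 1111 | ==
  [11] u=3 | in 1111 | out 0001 | ==
  [12] u=4 | in 0101 | out 1111 | ==
  [13] u=5 | in 1111 | out 1111 | ==

Converged values:
  [0] 1110
  [1] 0100
  [2] 1111
  [3] 0001
  [4] 1111
  [5] 1111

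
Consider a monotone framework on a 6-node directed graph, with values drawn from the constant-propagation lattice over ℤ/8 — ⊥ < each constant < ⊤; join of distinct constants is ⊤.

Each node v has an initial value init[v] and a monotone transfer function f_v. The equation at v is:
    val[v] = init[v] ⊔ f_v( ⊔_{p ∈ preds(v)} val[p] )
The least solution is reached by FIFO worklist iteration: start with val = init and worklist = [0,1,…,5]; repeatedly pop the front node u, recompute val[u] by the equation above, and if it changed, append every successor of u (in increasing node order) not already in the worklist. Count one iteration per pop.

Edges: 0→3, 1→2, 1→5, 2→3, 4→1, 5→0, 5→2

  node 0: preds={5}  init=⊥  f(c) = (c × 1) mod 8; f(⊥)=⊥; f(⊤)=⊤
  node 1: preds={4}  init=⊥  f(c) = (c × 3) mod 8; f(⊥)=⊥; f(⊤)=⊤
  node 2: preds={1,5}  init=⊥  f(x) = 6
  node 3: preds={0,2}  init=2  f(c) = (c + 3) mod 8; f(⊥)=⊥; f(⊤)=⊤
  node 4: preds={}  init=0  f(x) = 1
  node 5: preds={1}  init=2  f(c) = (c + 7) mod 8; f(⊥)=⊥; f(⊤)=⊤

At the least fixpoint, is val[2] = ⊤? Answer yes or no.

no

Iteration log — 11 steps:
  step 1. node 0  ⊔preds=2  new=2  old=⊥  +wl: 
  step 2. node 1  ⊔preds=0  new=0  old=⊥  +wl: 
  step 3. node 2  ⊔preds=⊤  new=6  old=⊥  +wl: 
  step 4. node 3  ⊔preds=⊤  new=⊤  old=2  +wl: 
  step 5. node 4  ⊔preds=⊥  new=⊤  old=0  +wl: 1
  step 6. node 5  ⊔preds=0  new=⊤  old=2  +wl: 0,2
  step 7. node 1  ⊔preds=⊤  new=⊤  old=0  +wl: 5
  step 8. node 0  ⊔preds=⊤  new=⊤  old=2  +wl: 3
  step 9. node 2  ⊔preds=⊤  new=6  stable
  step 10. node 5  ⊔preds=⊤  new=⊤  stable
  step 11. node 3  ⊔preds=⊤  new=⊤  stable

Least fixpoint reached:
  node 0: ⊤
  node 1: ⊤
  node 2: 6
  node 3: ⊤
  node 4: ⊤
  node 5: ⊤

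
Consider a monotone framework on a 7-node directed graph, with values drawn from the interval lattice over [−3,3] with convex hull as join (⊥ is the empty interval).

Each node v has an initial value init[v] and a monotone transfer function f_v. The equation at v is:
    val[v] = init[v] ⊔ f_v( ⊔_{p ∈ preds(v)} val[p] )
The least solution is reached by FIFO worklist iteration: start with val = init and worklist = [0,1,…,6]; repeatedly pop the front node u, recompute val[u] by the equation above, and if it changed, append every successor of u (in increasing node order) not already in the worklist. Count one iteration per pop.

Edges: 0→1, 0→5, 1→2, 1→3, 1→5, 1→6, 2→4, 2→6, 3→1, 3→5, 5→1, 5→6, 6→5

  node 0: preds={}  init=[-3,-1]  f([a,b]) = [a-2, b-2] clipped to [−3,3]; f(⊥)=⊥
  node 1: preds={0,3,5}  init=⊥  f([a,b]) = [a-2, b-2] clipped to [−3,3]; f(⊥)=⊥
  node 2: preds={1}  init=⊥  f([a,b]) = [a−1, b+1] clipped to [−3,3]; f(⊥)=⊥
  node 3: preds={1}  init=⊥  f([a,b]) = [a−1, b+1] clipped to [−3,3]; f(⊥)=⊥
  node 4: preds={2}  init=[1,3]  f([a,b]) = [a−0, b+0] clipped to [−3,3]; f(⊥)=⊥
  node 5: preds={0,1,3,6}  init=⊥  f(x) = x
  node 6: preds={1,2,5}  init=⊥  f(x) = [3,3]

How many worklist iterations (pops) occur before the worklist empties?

17

Iteration log — 17 steps:
  step 1. node 0  ⊔preds=⊥  new=[-3,-1]  stable
  step 2. node 1  ⊔preds=[-3,-1]  new=[-3,-3]  old=⊥  +wl: 
  step 3. node 2  ⊔preds=[-3,-3]  new=[-3,-2]  old=⊥  +wl: 
  step 4. node 3  ⊔preds=[-3,-3]  new=[-3,-2]  old=⊥  +wl: 1
  step 5. node 4  ⊔preds=[-3,-2]  new=[-3,3]  old=[1,3]  +wl: 
  step 6. node 5  ⊔preds=[-3,-1]  new=[-3,-1]  old=⊥  +wl: 
  step 7. node 6  ⊔preds=[-3,-1]  new=[3,3]  old=⊥  +wl: 5
  step 8. node 1  ⊔preds=[-3,-1]  new=[-3,-3]  stable
  step 9. node 5  ⊔preds=[-3,3]  new=[-3,3]  old=[-3,-1]  +wl: 1,6
  step 10. node 1  ⊔preds=[-3,3]  new=[-3,1]  old=[-3,-3]  +wl: 2,3,5
  step 11. node 6  ⊔preds=[-3,3]  new=[3,3]  stable
  step 12. node 2  ⊔preds=[-3,1]  new=[-3,2]  old=[-3,-2]  +wl: 4,6
  step 13. node 3  ⊔preds=[-3,1]  new=[-3,2]  old=[-3,-2]  +wl: 1
  step 14. node 5  ⊔preds=[-3,3]  new=[-3,3]  stable
  step 15. node 4  ⊔preds=[-3,2]  new=[-3,3]  stable
  step 16. node 6  ⊔preds=[-3,3]  new=[3,3]  stable
  step 17. node 1  ⊔preds=[-3,3]  new=[-3,1]  stable

Least fixpoint reached:
  node 0: [-3,-1]
  node 1: [-3,1]
  node 2: [-3,2]
  node 3: [-3,2]
  node 4: [-3,3]
  node 5: [-3,3]
  node 6: [3,3]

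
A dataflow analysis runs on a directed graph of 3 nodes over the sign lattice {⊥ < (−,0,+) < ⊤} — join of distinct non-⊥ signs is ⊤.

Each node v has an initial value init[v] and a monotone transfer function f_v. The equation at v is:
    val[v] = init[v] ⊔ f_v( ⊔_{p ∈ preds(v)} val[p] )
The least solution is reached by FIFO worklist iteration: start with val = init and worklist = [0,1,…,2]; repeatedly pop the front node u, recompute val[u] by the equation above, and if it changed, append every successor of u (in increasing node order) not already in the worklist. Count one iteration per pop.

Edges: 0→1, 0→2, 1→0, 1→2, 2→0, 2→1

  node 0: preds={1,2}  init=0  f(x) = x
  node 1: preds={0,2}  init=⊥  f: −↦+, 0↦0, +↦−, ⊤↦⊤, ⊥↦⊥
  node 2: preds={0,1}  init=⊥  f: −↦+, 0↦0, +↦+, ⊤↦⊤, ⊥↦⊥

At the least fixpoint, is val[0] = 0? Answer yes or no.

yes

Trace (5 dequeues):
  [1] u=0 | in ⊥ | out 0 | ==
  [2] u=1 | in 0 | out 0 | prev ⊥ | push {0}
  [3] u=2 | in 0 | out 0 | prev ⊥ | push {1}
  [4] u=0 | in 0 | out 0 | ==
  [5] u=1 | in 0 | out 0 | ==

Converged values:
  [0] 0
  [1] 0
  [2] 0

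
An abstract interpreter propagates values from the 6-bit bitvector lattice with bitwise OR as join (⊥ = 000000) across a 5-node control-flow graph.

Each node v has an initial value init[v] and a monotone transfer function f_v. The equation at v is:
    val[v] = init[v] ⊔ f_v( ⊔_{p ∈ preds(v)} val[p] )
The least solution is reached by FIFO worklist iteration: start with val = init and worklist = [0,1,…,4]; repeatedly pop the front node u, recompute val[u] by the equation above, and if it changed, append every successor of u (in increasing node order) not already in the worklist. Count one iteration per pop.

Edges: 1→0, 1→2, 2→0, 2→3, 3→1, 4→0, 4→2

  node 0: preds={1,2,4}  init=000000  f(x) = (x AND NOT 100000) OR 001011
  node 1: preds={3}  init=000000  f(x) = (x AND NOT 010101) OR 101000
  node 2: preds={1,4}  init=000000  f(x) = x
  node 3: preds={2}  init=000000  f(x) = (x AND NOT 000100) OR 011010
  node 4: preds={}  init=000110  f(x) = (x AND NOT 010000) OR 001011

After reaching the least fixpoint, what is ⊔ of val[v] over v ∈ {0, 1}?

101111

Worklist (11 pops):
  #1 pop 0: in=000110 → 001111 (was 000000); enqueue []
  #2 pop 1: in=000000 → 101000 (was 000000); enqueue [0]
  #3 pop 2: in=101110 → 101110 (was 000000); enqueue []
  #4 pop 3: in=101110 → 111010 (was 000000); enqueue [1]
  #5 pop 4: in=000000 → 001111 (was 000110); enqueue [2]
  #6 pop 0: in=101111 → 001111 (no change)
  #7 pop 1: in=111010 → 101010 (was 101000); enqueue [0]
  #8 pop 2: in=101111 → 101111 (was 101110); enqueue [3]
  #9 pop 0: in=101111 → 001111 (no change)
  #10 pop 3: in=101111 → 111011 (was 111010); enqueue [1]
  #11 pop 1: in=111011 → 101010 (no change)

Fixpoint:
  val[0] = 001111
  val[1] = 101010
  val[2] = 101111
  val[3] = 111011
  val[4] = 001111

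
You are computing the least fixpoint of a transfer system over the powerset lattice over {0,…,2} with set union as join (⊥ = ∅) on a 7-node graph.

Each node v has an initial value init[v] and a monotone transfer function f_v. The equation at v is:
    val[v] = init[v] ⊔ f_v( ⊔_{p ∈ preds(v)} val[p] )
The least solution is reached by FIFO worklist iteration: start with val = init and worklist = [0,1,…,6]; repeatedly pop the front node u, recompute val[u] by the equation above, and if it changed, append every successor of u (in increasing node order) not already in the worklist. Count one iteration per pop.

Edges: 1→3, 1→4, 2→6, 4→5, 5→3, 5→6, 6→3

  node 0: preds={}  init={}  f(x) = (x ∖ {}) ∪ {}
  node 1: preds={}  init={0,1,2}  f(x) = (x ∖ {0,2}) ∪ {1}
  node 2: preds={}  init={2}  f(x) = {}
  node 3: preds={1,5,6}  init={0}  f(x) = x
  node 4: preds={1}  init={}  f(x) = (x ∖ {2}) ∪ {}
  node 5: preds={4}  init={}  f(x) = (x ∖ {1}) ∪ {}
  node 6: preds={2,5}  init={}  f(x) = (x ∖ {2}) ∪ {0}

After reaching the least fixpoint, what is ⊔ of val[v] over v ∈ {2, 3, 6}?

Worklist (8 pops):
  #1 pop 0: in={} → {} (no change)
  #2 pop 1: in={} → {0,1,2} (no change)
  #3 pop 2: in={} → {2} (no change)
  #4 pop 3: in={0,1,2} → {0,1,2} (was {0}); enqueue []
  #5 pop 4: in={0,1,2} → {0,1} (was {}); enqueue []
  #6 pop 5: in={0,1} → {0} (was {}); enqueue [3]
  #7 pop 6: in={0,2} → {0} (was {}); enqueue []
  #8 pop 3: in={0,1,2} → {0,1,2} (no change)

Fixpoint:
  val[0] = {}
  val[1] = {0,1,2}
  val[2] = {2}
  val[3] = {0,1,2}
  val[4] = {0,1}
  val[5] = {0}
  val[6] = {0}

{0,1,2}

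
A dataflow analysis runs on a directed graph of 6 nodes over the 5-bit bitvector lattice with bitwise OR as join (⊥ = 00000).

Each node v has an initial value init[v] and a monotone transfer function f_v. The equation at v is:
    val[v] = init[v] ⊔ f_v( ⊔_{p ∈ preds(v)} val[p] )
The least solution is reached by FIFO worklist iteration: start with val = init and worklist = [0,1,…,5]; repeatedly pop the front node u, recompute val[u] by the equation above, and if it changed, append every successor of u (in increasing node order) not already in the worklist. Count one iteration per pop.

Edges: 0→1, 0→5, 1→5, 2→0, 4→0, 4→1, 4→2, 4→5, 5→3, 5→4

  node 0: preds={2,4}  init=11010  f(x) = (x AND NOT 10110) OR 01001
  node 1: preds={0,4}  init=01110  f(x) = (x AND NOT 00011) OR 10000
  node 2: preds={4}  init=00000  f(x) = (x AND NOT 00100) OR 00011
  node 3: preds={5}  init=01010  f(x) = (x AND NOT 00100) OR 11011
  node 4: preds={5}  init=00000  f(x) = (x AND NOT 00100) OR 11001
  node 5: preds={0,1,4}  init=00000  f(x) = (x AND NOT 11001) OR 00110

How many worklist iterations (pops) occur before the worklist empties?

15

Worklist (15 pops):
  #1 pop 0: in=00000 → 11011 (was 11010); enqueue []
  #2 pop 1: in=11011 → 11110 (was 01110); enqueue []
  #3 pop 2: in=00000 → 00011 (was 00000); enqueue [0]
  #4 pop 3: in=00000 → 11011 (was 01010); enqueue []
  #5 pop 4: in=00000 → 11001 (was 00000); enqueue [1,2]
  #6 pop 5: in=11111 → 00110 (was 00000); enqueue [3,4]
  #7 pop 0: in=11011 → 11011 (no change)
  #8 pop 1: in=11011 → 11110 (no change)
  #9 pop 2: in=11001 → 11011 (was 00011); enqueue [0]
  #10 pop 3: in=00110 → 11011 (no change)
  #11 pop 4: in=00110 → 11011 (was 11001); enqueue [1,2,5]
  #12 pop 0: in=11011 → 11011 (no change)
  #13 pop 1: in=11011 → 11110 (no change)
  #14 pop 2: in=11011 → 11011 (no change)
  #15 pop 5: in=11111 → 00110 (no change)

Fixpoint:
  val[0] = 11011
  val[1] = 11110
  val[2] = 11011
  val[3] = 11011
  val[4] = 11011
  val[5] = 00110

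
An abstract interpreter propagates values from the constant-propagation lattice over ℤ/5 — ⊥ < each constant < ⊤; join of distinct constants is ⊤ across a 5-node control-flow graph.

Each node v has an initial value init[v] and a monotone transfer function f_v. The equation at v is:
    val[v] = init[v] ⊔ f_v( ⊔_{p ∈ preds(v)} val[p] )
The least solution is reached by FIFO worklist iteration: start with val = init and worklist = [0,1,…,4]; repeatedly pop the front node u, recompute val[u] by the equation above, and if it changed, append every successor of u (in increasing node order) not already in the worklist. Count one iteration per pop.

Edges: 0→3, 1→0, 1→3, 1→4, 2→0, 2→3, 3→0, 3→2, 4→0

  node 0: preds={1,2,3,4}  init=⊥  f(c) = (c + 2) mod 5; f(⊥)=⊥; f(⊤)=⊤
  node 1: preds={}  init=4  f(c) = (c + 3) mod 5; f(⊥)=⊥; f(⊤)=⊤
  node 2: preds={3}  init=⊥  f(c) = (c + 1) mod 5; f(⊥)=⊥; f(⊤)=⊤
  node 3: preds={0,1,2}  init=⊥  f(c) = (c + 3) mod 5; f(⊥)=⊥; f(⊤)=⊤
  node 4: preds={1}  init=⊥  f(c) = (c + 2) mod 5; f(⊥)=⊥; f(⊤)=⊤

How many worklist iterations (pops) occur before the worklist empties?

Iteration log — 9 steps:
  step 1. node 0  ⊔preds=4  new=1  old=⊥  +wl: 
  step 2. node 1  ⊔preds=⊥  new=4  stable
  step 3. node 2  ⊔preds=⊥  new=⊥  stable
  step 4. node 3  ⊔preds=⊤  new=⊤  old=⊥  +wl: 0,2
  step 5. node 4  ⊔preds=4  new=1  old=⊥  +wl: 
  step 6. node 0  ⊔preds=⊤  new=⊤  old=1  +wl: 3
  step 7. node 2  ⊔preds=⊤  new=⊤  old=⊥  +wl: 0
  step 8. node 3  ⊔preds=⊤  new=⊤  stable
  step 9. node 0  ⊔preds=⊤  new=⊤  stable

Least fixpoint reached:
  node 0: ⊤
  node 1: 4
  node 2: ⊤
  node 3: ⊤
  node 4: 1

9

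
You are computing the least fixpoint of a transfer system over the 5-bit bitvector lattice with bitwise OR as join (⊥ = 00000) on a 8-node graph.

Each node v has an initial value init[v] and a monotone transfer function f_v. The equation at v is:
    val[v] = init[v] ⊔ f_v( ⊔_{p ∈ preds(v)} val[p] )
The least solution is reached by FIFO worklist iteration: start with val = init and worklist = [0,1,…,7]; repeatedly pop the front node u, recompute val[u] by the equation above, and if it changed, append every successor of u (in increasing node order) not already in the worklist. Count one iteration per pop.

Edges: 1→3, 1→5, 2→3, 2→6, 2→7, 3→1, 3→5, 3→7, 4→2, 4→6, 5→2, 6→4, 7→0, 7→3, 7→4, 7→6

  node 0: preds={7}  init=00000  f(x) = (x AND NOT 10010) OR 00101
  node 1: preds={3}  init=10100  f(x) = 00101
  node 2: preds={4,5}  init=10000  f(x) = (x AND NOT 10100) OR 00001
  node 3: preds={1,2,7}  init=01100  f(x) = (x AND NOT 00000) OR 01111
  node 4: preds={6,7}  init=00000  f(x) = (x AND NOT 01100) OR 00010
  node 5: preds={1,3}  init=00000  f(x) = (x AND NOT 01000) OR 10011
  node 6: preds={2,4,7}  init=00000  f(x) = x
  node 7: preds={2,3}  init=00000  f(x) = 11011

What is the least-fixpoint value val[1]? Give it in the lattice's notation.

Iteration log — 17 steps:
  step 1. node 0  ⊔preds=00000  new=00101  old=00000  +wl: 
  step 2. node 1  ⊔preds=01100  new=10101  old=10100  +wl: 
  step 3. node 2  ⊔preds=00000  new=10001  old=10000  +wl: 
  step 4. node 3  ⊔preds=10101  new=11111  old=01100  +wl: 1
  step 5. node 4  ⊔preds=00000  new=00010  old=00000  +wl: 2
  step 6. node 5  ⊔preds=11111  new=10111  old=00000  +wl: 
  step 7. node 6  ⊔preds=10011  new=10011  old=00000  +wl: 4
  step 8. node 7  ⊔preds=11111  new=11011  old=00000  +wl: 0,3,6
  step 9. node 1  ⊔preds=11111  new=10101  stable
  step 10. node 2  ⊔preds=10111  new=10011  old=10001  +wl: 7
  step 11. node 4  ⊔preds=11011  new=10011  old=00010  +wl: 2
  step 12. node 0  ⊔preds=11011  new=01101  old=00101  +wl: 
  step 13. node 3  ⊔preds=11111  new=11111  stable
  step 14. node 6  ⊔preds=11011  new=11011  old=10011  +wl: 4
  step 15. node 7  ⊔preds=11111  new=11011  stable
  step 16. node 2  ⊔preds=10111  new=10011  stable
  step 17. node 4  ⊔preds=11011  new=10011  stable

Least fixpoint reached:
  node 0: 01101
  node 1: 10101
  node 2: 10011
  node 3: 11111
  node 4: 10011
  node 5: 10111
  node 6: 11011
  node 7: 11011

10101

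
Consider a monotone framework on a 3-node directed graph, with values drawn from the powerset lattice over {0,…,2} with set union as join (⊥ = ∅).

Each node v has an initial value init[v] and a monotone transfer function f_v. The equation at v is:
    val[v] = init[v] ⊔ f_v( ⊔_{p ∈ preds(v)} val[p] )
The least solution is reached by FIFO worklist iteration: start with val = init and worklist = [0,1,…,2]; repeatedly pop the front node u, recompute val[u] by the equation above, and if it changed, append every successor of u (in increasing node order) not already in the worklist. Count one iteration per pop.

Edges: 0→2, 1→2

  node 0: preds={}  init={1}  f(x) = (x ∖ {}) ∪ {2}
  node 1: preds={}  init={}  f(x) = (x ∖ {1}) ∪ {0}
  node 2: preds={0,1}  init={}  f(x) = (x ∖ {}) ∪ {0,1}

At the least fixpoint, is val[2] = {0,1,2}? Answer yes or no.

yes

Iteration log — 3 steps:
  step 1. node 0  ⊔preds={}  new={1,2}  old={1}  +wl: 
  step 2. node 1  ⊔preds={}  new={0}  old={}  +wl: 
  step 3. node 2  ⊔preds={0,1,2}  new={0,1,2}  old={}  +wl: 

Least fixpoint reached:
  node 0: {1,2}
  node 1: {0}
  node 2: {0,1,2}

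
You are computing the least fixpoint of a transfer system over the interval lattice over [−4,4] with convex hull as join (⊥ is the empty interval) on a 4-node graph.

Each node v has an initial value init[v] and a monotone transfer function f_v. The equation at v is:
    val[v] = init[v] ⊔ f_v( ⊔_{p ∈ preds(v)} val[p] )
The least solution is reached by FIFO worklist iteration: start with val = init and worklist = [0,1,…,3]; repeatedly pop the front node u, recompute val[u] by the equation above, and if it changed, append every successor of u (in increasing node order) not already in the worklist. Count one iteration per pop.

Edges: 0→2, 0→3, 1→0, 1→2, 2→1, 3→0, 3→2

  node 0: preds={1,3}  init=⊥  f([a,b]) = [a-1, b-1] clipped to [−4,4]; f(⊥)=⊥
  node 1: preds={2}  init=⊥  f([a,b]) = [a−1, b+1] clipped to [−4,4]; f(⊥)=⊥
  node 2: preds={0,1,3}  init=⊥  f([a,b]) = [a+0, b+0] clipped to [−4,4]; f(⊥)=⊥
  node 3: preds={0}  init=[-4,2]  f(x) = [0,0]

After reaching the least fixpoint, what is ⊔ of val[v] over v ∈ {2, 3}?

[-4,4]

Iteration log — 13 steps:
  step 1. node 0  ⊔preds=[-4,2]  new=[-4,1]  old=⊥  +wl: 
  step 2. node 1  ⊔preds=⊥  new=⊥  stable
  step 3. node 2  ⊔preds=[-4,2]  new=[-4,2]  old=⊥  +wl: 1
  step 4. node 3  ⊔preds=[-4,1]  new=[-4,2]  stable
  step 5. node 1  ⊔preds=[-4,2]  new=[-4,3]  old=⊥  +wl: 0,2
  step 6. node 0  ⊔preds=[-4,3]  new=[-4,2]  old=[-4,1]  +wl: 3
  step 7. node 2  ⊔preds=[-4,3]  new=[-4,3]  old=[-4,2]  +wl: 1
  step 8. node 3  ⊔preds=[-4,2]  new=[-4,2]  stable
  step 9. node 1  ⊔preds=[-4,3]  new=[-4,4]  old=[-4,3]  +wl: 0,2
  step 10. node 0  ⊔preds=[-4,4]  new=[-4,3]  old=[-4,2]  +wl: 3
  step 11. node 2  ⊔preds=[-4,4]  new=[-4,4]  old=[-4,3]  +wl: 1
  step 12. node 3  ⊔preds=[-4,3]  new=[-4,2]  stable
  step 13. node 1  ⊔preds=[-4,4]  new=[-4,4]  stable

Least fixpoint reached:
  node 0: [-4,3]
  node 1: [-4,4]
  node 2: [-4,4]
  node 3: [-4,2]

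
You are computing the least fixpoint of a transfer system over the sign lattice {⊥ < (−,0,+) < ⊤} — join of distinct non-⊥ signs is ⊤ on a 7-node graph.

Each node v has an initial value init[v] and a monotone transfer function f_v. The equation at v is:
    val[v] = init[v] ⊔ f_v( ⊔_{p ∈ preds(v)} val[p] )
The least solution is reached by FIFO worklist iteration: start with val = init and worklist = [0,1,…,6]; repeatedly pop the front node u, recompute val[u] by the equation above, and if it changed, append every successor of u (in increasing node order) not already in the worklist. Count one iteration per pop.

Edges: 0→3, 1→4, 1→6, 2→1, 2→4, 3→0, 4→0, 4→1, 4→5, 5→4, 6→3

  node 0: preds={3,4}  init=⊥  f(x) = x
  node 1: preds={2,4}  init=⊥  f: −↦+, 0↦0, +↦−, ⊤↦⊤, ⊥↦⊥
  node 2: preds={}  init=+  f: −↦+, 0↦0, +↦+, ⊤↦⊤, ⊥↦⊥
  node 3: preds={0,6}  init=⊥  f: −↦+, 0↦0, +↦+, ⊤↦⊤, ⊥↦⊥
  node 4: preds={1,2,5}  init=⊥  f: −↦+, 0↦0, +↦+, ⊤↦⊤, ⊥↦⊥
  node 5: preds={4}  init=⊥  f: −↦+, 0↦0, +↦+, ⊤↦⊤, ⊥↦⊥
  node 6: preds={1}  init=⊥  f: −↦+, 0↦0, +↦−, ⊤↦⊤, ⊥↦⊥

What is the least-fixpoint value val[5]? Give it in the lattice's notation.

Trace (14 dequeues):
  [1] u=0 | in ⊥ | out ⊥ | ==
  [2] u=1 | in + | out − | prev ⊥ | push {}
  [3] u=2 | in ⊥ | out + | ==
  [4] u=3 | in ⊥ | out ⊥ | ==
  [5] u=4 | in ⊤ | out ⊤ | prev ⊥ | push {0,1}
  [6] u=5 | in ⊤ | out ⊤ | prev ⊥ | push {4}
  [7] u=6 | in − | out + | prev ⊥ | push {3}
  [8] u=0 | in ⊤ | out ⊤ | prev ⊥ | push {}
  [9] u=1 | in ⊤ | out ⊤ | prev − | push {6}
  [10] u=4 | in ⊤ | out ⊤ | ==
  [11] u=3 | in ⊤ | out ⊤ | prev ⊥ | push {0}
  [12] u=6 | in ⊤ | out ⊤ | prev + | push {3}
  [13] u=0 | in ⊤ | out ⊤ | ==
  [14] u=3 | in ⊤ | out ⊤ | ==

Converged values:
  [0] ⊤
  [1] ⊤
  [2] +
  [3] ⊤
  [4] ⊤
  [5] ⊤
  [6] ⊤

⊤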